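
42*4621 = 194082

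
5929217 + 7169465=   13098682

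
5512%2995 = 2517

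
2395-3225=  - 830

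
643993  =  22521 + 621472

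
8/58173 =8/58173 = 0.00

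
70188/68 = 17547/17  =  1032.18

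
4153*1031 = 4281743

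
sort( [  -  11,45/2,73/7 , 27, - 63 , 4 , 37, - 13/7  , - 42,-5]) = [  -  63, - 42, - 11 , - 5, - 13/7,4,73/7, 45/2, 27, 37]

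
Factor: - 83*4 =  - 332 = - 2^2*83^1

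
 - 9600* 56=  - 537600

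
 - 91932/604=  - 22983/151 = - 152.21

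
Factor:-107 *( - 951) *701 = 71331657 = 3^1*107^1*317^1*701^1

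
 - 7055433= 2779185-9834618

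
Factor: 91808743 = 13^2*239^1*2273^1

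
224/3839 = 224/3839 = 0.06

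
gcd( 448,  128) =64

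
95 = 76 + 19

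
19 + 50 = 69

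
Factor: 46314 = 2^1*3^2*31^1 * 83^1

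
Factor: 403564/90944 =2^( - 4)*71^1= 71/16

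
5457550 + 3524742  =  8982292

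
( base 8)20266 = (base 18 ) 17f4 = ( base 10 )8374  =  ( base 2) 10000010110110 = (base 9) 12434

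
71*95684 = 6793564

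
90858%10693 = 5314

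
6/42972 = 1/7162 =0.00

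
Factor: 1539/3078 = 1/2 = 2^(  -  1 ) 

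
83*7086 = 588138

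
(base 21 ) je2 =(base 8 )20743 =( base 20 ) 11df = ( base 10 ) 8675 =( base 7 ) 34202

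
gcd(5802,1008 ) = 6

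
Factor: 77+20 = 97^1 = 97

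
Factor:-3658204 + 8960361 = 7^1*29^1 * 26119^1 =5302157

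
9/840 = 3/280 = 0.01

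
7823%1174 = 779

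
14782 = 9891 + 4891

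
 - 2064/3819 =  - 1 + 585/1273 = -0.54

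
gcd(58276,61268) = 68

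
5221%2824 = 2397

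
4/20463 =4/20463= 0.00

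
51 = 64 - 13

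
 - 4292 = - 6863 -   -  2571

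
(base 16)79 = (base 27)4D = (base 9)144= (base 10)121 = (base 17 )72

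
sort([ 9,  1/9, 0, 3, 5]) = [0, 1/9,3, 5, 9 ]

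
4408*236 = 1040288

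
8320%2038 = 168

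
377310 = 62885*6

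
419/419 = 1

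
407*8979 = 3654453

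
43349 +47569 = 90918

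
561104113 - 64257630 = 496846483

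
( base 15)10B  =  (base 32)7c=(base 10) 236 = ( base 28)8C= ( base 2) 11101100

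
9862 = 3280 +6582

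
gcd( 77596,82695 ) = 1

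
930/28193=930/28193 =0.03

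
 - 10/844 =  - 1 + 417/422 = - 0.01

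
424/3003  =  424/3003= 0.14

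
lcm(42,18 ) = 126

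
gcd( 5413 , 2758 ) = 1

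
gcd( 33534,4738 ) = 46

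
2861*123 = 351903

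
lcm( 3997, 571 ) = 3997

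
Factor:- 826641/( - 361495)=3^2*5^(-1)*53^1 * 197^( - 1) * 367^( - 1) *1733^1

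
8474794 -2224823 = 6249971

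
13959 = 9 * 1551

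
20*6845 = 136900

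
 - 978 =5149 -6127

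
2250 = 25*90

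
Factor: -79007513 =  - 13^1  *29^1*209569^1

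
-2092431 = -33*63407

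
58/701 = 58/701= 0.08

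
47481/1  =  47481 = 47481.00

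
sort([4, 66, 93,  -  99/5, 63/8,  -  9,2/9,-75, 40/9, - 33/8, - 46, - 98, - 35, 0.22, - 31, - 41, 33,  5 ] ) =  [ - 98, - 75, - 46, - 41, - 35, - 31, - 99/5, - 9, - 33/8,0.22, 2/9, 4, 40/9, 5 , 63/8,33,  66,93] 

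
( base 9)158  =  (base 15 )8e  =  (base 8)206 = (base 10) 134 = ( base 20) 6e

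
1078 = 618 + 460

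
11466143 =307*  37349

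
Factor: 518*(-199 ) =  - 103082 = - 2^1*7^1* 37^1 * 199^1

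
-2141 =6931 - 9072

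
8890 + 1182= 10072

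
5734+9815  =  15549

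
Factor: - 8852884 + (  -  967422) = - 9820306= - 2^1*1753^1*2801^1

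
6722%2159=245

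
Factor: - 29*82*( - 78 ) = 2^2 * 3^1*13^1*29^1*41^1 = 185484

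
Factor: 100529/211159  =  11^1*19^1 * 439^ (-1) = 209/439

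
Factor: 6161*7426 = 2^1*47^1*61^1*79^1*101^1 = 45751586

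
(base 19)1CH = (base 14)314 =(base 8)1136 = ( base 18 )1FC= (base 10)606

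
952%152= 40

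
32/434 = 16/217=0.07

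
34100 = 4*8525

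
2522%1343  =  1179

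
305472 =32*9546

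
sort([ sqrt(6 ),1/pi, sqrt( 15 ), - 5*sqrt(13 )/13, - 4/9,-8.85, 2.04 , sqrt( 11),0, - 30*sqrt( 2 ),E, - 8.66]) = [ - 30 *sqrt(  2), - 8.85,- 8.66, - 5*sqrt( 13)/13, - 4/9, 0,1/pi, 2.04, sqrt( 6), E,sqrt( 11 ),sqrt( 15 )]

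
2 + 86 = 88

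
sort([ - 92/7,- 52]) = [ - 52,-92/7]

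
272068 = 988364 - 716296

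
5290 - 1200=4090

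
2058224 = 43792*47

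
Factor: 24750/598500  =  2^ ( - 1)*7^( - 1)* 11^1*19^( - 1) = 11/266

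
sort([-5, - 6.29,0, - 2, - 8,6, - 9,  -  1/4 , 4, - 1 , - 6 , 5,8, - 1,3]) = [ - 9 , - 8, - 6.29, - 6, - 5 , - 2, - 1, - 1, -1/4, 0,3, 4,5,6, 8 ]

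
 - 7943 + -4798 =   -  12741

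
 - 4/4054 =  - 1 + 2025/2027 = -0.00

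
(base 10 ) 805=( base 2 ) 1100100101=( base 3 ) 1002211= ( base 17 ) 2d6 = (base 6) 3421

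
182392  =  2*91196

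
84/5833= 84/5833 = 0.01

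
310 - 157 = 153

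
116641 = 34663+81978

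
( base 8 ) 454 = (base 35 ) 8K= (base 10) 300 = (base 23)d1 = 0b100101100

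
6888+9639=16527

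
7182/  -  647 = -12+582/647  =  - 11.10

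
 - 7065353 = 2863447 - 9928800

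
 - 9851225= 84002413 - 93853638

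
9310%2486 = 1852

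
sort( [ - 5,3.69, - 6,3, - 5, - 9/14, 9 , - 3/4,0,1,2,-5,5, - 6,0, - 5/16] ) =[ - 6, - 6, - 5, - 5, -5, - 3/4, - 9/14, - 5/16,0,0, 1, 2, 3,3.69,5,9]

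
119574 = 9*13286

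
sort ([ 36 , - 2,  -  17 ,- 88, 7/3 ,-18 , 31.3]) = [ - 88, - 18, - 17,  -  2, 7/3 , 31.3,36 ] 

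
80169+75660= 155829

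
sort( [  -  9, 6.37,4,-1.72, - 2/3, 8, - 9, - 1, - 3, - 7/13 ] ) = [ - 9, - 9, - 3, - 1.72, - 1,-2/3, - 7/13,4,6.37, 8 ] 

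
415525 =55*7555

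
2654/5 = 530 + 4/5 = 530.80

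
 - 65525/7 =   -  9361+2/7 = - 9360.71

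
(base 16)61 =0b1100001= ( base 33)2v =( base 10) 97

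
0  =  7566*0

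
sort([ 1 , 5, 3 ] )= [1,  3, 5 ] 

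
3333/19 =3333/19 = 175.42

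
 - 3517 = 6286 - 9803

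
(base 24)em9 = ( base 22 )hgl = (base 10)8601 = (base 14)31c5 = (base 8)20631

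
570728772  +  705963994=1276692766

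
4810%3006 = 1804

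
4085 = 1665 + 2420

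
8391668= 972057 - -7419611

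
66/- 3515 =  - 1 + 3449/3515 = - 0.02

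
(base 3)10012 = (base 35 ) 2g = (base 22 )3k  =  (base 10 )86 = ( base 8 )126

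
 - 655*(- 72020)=47173100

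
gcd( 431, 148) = 1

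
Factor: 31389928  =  2^3*41^1 * 95701^1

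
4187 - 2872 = 1315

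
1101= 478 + 623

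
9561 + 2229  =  11790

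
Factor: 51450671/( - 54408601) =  - 13^(-1 ) * 4185277^( - 1)*51450671^1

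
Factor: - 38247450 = - 2^1*3^1*5^2*17^1*53^1*283^1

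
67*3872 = 259424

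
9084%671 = 361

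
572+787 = 1359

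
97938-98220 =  - 282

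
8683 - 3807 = 4876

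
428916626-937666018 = -508749392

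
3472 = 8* 434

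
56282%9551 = 8527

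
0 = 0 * 60594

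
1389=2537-1148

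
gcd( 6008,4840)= 8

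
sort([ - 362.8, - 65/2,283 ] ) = [ - 362.8, - 65/2, 283 ]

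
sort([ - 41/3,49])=[ - 41/3 , 49] 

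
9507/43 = 221 + 4/43= 221.09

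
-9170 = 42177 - 51347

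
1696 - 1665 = 31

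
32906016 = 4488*7332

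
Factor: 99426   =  2^1*3^1*73^1*227^1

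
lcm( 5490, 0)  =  0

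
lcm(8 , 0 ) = 0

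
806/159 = 806/159  =  5.07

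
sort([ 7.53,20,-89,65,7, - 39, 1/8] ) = [ - 89,-39,1/8,7, 7.53,20,65] 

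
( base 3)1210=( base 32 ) 1G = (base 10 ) 48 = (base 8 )60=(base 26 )1m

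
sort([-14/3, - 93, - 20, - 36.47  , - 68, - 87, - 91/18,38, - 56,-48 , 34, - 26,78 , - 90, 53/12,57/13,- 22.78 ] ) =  [ - 93, - 90, - 87, -68, - 56, - 48, - 36.47, - 26, - 22.78, - 20, - 91/18, - 14/3,57/13, 53/12, 34,38, 78]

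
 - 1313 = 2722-4035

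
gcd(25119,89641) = 1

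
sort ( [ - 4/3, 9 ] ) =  [ - 4/3, 9 ] 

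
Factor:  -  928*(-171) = 158688 = 2^5*3^2 * 19^1*  29^1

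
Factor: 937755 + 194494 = 1132249 = 1132249^1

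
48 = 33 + 15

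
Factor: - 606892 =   -  2^2 * 11^1*13^1 * 1061^1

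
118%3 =1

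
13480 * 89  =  1199720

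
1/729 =1/729=0.00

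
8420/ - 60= - 421/3 = -  140.33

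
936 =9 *104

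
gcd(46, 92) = 46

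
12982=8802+4180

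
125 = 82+43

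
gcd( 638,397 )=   1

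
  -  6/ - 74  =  3/37= 0.08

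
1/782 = 1/782 = 0.00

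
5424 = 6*904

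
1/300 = 1/300 = 0.00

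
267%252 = 15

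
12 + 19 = 31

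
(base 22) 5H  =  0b1111111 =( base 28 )4f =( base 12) a7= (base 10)127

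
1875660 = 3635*516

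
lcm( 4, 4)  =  4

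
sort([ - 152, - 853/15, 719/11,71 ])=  [ - 152,  -  853/15,719/11, 71]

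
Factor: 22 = 2^1*11^1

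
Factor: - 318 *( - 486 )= 2^2*3^6*53^1 = 154548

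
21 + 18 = 39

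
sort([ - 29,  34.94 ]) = [ - 29, 34.94 ] 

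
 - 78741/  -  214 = 367 + 203/214 =367.95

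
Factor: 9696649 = 9696649^1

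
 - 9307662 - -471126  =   - 8836536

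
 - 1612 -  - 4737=3125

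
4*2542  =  10168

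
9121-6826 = 2295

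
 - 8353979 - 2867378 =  - 11221357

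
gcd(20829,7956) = 3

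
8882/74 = 4441/37 = 120.03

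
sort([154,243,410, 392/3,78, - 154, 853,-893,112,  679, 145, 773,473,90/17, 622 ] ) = [  -  893,  -  154, 90/17,78, 112,392/3, 145,154,243,410,473,  622, 679, 773,853]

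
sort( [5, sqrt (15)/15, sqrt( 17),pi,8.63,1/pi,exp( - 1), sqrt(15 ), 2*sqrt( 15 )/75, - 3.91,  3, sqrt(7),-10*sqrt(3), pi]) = [ - 10*sqrt (3), - 3.91, 2 * sqrt( 15 )/75, sqrt(15 ) /15,1/pi, exp ( - 1),sqrt(7),3, pi, pi, sqrt( 15 ), sqrt( 17), 5, 8.63]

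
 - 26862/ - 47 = 571 + 25/47 = 571.53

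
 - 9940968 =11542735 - 21483703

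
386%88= 34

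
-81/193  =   -1 +112/193 = -0.42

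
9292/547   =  16 + 540/547 = 16.99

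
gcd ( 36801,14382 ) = 423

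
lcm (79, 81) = 6399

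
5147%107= 11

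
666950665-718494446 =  -51543781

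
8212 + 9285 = 17497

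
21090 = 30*703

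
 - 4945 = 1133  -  6078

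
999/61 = 16 + 23/61 = 16.38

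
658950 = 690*955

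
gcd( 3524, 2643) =881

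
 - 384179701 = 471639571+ - 855819272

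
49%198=49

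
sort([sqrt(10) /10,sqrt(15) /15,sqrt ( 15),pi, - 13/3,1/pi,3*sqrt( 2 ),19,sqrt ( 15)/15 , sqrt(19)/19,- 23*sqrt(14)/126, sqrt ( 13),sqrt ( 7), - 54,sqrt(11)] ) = [  -  54, - 13/3,-23*sqrt( 14) /126,sqrt (19)/19,sqrt( 15) /15,sqrt(15)/15,sqrt( 10 ) /10, 1/pi,  sqrt( 7), pi,sqrt (11),sqrt( 13 ),sqrt(15), 3*sqrt(2 ),19 ]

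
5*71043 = 355215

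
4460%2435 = 2025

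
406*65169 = 26458614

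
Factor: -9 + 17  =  8 = 2^3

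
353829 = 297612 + 56217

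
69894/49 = 1426 + 20/49 =1426.41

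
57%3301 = 57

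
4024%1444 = 1136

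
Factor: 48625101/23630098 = 2^( - 1)*3^2*7^2 * 359^(-1) *32911^( - 1)*110261^1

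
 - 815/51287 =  - 815/51287  =  -0.02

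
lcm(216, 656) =17712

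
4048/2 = 2024 = 2024.00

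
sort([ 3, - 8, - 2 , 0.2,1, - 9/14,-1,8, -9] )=[-9,- 8, - 2, - 1,-9/14, 0.2, 1,3, 8 ]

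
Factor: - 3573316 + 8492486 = 2^1*5^1* 109^1*4513^1 = 4919170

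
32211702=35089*918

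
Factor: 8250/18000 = 11/24 = 2^( - 3)*3^(  -  1 )*11^1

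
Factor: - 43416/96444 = -402/893 = - 2^1 * 3^1*19^(- 1)*47^ (-1)  *  67^1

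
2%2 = 0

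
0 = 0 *15286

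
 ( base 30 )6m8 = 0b1011110110100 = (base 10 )6068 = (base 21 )DFK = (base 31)69n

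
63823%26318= 11187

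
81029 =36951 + 44078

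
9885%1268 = 1009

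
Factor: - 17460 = -2^2*3^2 *5^1*97^1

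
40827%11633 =5928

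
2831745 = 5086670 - 2254925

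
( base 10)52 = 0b110100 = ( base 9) 57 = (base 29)1N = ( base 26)20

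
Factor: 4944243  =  3^1*1648081^1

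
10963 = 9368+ 1595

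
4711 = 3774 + 937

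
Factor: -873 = - 3^2 *97^1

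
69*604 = 41676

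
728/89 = 728/89 = 8.18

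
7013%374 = 281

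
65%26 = 13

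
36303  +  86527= 122830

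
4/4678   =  2/2339= 0.00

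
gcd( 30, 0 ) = 30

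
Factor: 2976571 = 13^1*101^1*2267^1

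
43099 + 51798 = 94897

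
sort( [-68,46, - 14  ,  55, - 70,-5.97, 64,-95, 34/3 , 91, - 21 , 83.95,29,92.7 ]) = [ - 95, - 70,- 68, - 21, - 14 , - 5.97, 34/3,  29, 46, 55,  64,83.95 , 91, 92.7 ]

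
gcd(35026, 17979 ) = 1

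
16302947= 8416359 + 7886588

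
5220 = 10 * 522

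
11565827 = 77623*149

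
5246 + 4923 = 10169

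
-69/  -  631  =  69/631 = 0.11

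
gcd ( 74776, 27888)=8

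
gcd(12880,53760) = 560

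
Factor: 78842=2^1*79^1*499^1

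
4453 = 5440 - 987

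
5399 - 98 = 5301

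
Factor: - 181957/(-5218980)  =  2^( - 2 ) * 3^( - 1)*5^( - 1 )*13^ ( - 1 ) *6691^( - 1)*181957^1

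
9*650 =5850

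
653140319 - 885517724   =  - 232377405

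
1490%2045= 1490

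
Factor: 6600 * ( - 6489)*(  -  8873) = 380007520200= 2^3*3^3* 5^2 * 7^1*11^1*19^1*103^1 * 467^1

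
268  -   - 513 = 781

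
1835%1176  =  659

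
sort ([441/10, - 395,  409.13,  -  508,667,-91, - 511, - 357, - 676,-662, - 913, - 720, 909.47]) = [- 913, - 720, - 676,  -  662, - 511, - 508, - 395 ,  -  357, - 91, 441/10,409.13, 667,909.47 ]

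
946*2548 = 2410408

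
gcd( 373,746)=373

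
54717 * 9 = 492453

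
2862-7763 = - 4901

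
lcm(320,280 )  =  2240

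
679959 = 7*97137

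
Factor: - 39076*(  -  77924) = 3044958224= 2^4*7^1*11^2*23^1*9769^1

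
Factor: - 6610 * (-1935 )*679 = 2^1*3^2 * 5^2*7^1*43^1*97^1*661^1 =8684647650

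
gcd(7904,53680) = 16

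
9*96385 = 867465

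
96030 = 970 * 99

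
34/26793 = 34/26793 =0.00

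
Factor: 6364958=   2^1 * 3182479^1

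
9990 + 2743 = 12733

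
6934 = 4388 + 2546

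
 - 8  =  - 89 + 81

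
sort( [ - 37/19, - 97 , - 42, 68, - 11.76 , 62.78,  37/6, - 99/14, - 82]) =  [ - 97,-82 ,  -  42, - 11.76,-99/14 , - 37/19,37/6,  62.78, 68 ]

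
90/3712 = 45/1856= 0.02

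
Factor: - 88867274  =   - 2^1*  101^1 * 163^1*2699^1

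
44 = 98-54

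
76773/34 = 2258+ 1/34 = 2258.03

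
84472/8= 10559 = 10559.00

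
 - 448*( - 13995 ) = 6269760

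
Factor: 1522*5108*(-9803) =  - 2^3*761^1*1277^1 * 9803^1 = - 76212207928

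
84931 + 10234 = 95165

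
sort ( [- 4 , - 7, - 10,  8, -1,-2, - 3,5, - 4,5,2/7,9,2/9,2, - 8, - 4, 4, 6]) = [ - 10, - 8, - 7, - 4, - 4, - 4, - 3, - 2, - 1,2/9,2/7,2,4,5,5,6, 8,9] 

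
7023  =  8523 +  - 1500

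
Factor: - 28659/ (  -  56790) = 2^(- 1 )*3^(-1 )*5^ ( - 1)*41^1*233^1*631^ ( - 1) = 9553/18930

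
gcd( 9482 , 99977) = 1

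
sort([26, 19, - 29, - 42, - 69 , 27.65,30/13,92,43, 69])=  [ - 69, -42 , - 29, 30/13,19, 26, 27.65, 43, 69, 92 ]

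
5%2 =1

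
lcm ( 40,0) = 0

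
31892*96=3061632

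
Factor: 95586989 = 95586989^1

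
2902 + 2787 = 5689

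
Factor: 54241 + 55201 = 109442 =2^1* 54721^1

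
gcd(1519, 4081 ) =7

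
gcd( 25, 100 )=25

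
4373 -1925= 2448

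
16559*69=1142571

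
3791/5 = 758 + 1/5 =758.20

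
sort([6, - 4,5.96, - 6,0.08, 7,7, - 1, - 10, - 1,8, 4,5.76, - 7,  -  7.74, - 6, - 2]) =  [ - 10, - 7.74 ,-7, - 6, -6  , - 4, - 2, - 1, - 1, 0.08,  4, 5.76, 5.96, 6, 7, 7,8] 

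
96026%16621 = 12921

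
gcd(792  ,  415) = 1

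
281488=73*3856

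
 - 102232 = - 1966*52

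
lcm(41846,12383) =1213534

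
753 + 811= 1564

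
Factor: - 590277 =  - 3^1*41^1 * 4799^1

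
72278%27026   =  18226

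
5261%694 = 403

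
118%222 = 118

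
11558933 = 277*41729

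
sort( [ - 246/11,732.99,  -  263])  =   [ - 263, - 246/11, 732.99 ] 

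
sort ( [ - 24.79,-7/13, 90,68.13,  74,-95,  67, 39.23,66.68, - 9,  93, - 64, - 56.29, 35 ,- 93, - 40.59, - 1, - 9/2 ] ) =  [- 95, - 93, - 64, - 56.29, - 40.59, - 24.79, - 9, - 9/2, - 1 , - 7/13,  35, 39.23, 66.68, 67 , 68.13,74, 90, 93 ] 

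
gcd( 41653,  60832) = 1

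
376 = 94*4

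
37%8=5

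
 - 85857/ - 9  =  9539+ 2/3 = 9539.67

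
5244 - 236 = 5008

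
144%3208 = 144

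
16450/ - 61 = - 270+ 20/61 = -269.67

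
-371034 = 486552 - 857586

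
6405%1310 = 1165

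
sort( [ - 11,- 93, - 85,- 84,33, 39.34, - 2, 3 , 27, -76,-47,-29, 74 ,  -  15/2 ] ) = [ - 93, - 85,-84, - 76, - 47,-29, - 11,-15/2,  -  2,3,27,  33,39.34,74 ]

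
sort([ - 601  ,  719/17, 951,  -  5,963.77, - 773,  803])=[ - 773, - 601,-5, 719/17, 803, 951 , 963.77]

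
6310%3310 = 3000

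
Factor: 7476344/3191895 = 2^3 * 3^( - 2)*5^( - 1)*7^( - 1)* 10133^( - 1) * 934543^1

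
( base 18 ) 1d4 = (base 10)562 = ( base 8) 1062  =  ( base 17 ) 1G1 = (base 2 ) 1000110010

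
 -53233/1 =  - 53233 = - 53233.00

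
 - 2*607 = - 1214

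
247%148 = 99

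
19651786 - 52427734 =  - 32775948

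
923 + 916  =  1839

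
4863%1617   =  12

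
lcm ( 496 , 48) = 1488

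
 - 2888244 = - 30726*94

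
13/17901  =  1/1377 =0.00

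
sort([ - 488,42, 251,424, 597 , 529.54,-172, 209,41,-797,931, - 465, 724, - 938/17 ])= [  -  797,  -  488, - 465,-172, -938/17, 41 , 42, 209, 251,424, 529.54 , 597, 724, 931]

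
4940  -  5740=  - 800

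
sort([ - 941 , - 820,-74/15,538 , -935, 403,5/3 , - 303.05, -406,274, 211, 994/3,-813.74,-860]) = [ - 941,-935,  -  860, - 820, - 813.74, - 406, - 303.05,-74/15, 5/3, 211, 274, 994/3, 403,  538]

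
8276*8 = 66208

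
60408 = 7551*8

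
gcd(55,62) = 1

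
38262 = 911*42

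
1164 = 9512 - 8348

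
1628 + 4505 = 6133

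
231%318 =231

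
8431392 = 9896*852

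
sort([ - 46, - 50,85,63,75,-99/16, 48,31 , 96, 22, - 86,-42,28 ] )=[ - 86, - 50 , - 46, - 42, - 99/16,  22,28,31 , 48, 63,75,85, 96]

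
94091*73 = 6868643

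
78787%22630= 10897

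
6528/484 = 13 + 59/121=13.49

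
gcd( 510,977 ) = 1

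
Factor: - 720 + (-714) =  - 1434 = -2^1*3^1 * 239^1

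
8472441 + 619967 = 9092408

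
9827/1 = 9827 = 9827.00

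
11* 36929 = 406219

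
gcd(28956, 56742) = 6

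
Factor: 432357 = 3^1*31^1*4649^1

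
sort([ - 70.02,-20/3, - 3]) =[-70.02, - 20/3, - 3] 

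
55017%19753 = 15511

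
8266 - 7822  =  444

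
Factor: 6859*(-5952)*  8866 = - 2^7*3^1*11^1*13^1 * 19^3*31^2 = - 361952393088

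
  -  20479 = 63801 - 84280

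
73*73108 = 5336884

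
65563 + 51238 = 116801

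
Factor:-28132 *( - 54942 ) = 1545628344 = 2^3*3^1*13^1*541^1*9157^1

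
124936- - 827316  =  952252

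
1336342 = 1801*742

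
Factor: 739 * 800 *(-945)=-558684000 =- 2^5*3^3*5^3 * 7^1 * 739^1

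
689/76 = 689/76 = 9.07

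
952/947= 1 + 5/947 = 1.01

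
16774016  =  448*37442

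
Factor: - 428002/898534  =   - 214001/449267 = - 7^( - 1 ) * 13^(-1)*173^1 * 1237^1*4937^( - 1)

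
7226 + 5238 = 12464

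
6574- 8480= - 1906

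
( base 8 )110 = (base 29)2e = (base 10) 72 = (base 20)3C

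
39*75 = 2925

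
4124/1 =4124 = 4124.00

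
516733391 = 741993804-225260413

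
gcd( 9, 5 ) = 1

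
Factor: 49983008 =2^5*29^1 * 53861^1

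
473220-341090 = 132130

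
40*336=13440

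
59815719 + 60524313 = 120340032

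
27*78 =2106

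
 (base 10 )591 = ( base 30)jl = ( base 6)2423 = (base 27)LO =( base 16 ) 24f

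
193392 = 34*5688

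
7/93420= 7/93420=0.00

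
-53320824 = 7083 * ( - 7528 ) 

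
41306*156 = 6443736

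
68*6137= 417316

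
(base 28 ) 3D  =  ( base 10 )97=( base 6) 241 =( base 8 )141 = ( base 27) 3G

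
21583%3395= 1213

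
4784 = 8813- 4029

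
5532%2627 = 278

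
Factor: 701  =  701^1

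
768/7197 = 256/2399 = 0.11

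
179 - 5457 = -5278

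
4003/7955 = 4003/7955=0.50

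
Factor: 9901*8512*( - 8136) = -685680210432 =-2^9*3^2*7^1*19^1*113^1* 9901^1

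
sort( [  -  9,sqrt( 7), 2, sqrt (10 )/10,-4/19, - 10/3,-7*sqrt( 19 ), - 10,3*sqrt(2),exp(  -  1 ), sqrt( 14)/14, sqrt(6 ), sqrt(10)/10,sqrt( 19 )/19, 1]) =[-7*sqrt( 19),  -  10,-9, -10/3,-4/19, sqrt( 19 ) /19,sqrt( 14) /14  ,  sqrt (10 ) /10,sqrt(10 )/10, exp( - 1 ), 1,2, sqrt( 6 ),sqrt( 7 ), 3*sqrt(2 )]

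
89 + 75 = 164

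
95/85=19/17 = 1.12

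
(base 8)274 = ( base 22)8C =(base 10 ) 188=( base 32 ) 5S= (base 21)8k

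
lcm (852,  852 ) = 852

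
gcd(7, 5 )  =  1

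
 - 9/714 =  - 1 +235/238 = - 0.01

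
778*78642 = 61183476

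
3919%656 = 639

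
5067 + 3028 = 8095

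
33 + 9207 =9240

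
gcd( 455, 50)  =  5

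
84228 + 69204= 153432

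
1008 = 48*21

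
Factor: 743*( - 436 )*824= - 2^5*103^1*109^1 * 743^1 = - 266933152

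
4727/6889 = 4727/6889 =0.69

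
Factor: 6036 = 2^2*3^1*503^1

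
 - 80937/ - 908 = 80937/908 = 89.14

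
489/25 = 489/25 =19.56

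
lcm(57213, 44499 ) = 400491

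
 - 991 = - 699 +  - 292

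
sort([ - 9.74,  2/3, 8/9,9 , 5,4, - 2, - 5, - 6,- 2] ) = [ - 9.74, - 6, - 5, - 2, - 2, 2/3, 8/9,4,  5, 9]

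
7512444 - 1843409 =5669035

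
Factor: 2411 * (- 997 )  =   - 2403767 = - 997^1*2411^1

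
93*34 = 3162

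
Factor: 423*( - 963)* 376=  - 2^3*3^4*47^2*107^1 = -153163224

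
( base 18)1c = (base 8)36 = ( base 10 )30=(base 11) 28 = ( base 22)18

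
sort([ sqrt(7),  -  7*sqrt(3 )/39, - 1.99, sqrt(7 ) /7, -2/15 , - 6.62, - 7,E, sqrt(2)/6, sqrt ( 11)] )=[ - 7, - 6.62,- 1.99,-7*sqrt( 3)/39, - 2/15, sqrt( 2 ) /6,sqrt( 7)/7, sqrt (7)  ,  E, sqrt(11 )]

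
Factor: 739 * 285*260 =2^2*3^1*5^2*13^1*19^1*739^1 = 54759900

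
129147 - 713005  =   - 583858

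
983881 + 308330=1292211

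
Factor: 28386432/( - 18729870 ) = -4731072/3121645 = - 2^6*3^1*5^( - 1 ) * 41^1 * 601^1*624329^( - 1) 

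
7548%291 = 273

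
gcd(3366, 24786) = 306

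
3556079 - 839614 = 2716465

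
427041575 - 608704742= -181663167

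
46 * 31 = 1426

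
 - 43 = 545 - 588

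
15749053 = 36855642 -21106589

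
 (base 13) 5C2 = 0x3eb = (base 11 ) 832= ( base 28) 17N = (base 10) 1003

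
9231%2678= 1197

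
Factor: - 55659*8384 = -466645056 = - 2^6*3^1*131^1*18553^1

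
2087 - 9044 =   -  6957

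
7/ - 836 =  - 7/836= - 0.01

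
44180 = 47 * 940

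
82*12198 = 1000236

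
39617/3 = 13205 + 2/3 = 13205.67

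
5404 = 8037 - 2633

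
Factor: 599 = 599^1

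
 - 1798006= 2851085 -4649091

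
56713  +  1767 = 58480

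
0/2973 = 0=0.00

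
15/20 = 3/4= 0.75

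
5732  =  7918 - 2186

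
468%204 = 60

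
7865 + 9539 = 17404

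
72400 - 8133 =64267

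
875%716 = 159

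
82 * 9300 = 762600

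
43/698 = 43/698 = 0.06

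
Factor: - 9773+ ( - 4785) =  - 14558 = - 2^1*29^1*251^1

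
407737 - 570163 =-162426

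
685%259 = 167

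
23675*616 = 14583800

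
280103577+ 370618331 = 650721908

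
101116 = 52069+49047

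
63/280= 9/40 = 0.23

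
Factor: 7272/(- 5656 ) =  -9/7 = -3^2*7^( - 1 ) 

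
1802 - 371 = 1431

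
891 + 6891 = 7782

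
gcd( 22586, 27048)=46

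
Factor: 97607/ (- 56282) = -2^ (  -  1) * 107^( - 1) *263^(-1 )*97607^1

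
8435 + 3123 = 11558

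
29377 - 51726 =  - 22349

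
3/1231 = 3/1231 = 0.00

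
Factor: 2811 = 3^1 * 937^1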